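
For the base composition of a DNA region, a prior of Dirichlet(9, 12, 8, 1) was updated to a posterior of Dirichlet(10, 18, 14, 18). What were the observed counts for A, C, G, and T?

For a Dirichlet(α) prior with multinomial counts c, the posterior is Dirichlet(α + c) componentwise.
Counts are posterior − prior componentwise: 10−9=1, 18−12=6, 14−8=6, 18−1=17.

counts (1, 6, 6, 17)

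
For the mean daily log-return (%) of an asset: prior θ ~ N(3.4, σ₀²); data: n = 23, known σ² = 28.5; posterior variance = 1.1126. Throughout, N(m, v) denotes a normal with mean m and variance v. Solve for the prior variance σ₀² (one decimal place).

σ₀² = 10.9

Posterior precision equals prior precision plus data precision: 1/σ_n² = 1/σ₀² + n/σ².
So 1/σ₀² = 1/1.1126 − 23/28.5 = 0.898796 − 0.807018 = 0.091778.
Hence σ₀² = 1/0.091778 ≈ 10.9.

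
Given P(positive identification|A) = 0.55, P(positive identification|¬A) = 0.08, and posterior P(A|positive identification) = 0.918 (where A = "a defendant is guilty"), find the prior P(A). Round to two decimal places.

Bayes' rule in odds form gives O(A|E) = O(A)·[P(E|A)/P(E|¬A)], hence O(A) = O(A|E)/LR.
Posterior odds = 0.918/(1−0.918) = 11.1951. LR = 0.55/0.08 = 6.8750.
Prior odds = 11.1951/6.8750 = 1.6284, so P(A) = 1.6284/(1+1.6284) ≈ 0.62.

P(A) = 0.62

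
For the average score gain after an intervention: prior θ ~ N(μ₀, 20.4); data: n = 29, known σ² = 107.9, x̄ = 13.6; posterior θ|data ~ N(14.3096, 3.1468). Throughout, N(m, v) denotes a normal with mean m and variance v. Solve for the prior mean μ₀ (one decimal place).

The posterior mean is a precision-weighted average: μ_n = (τ₀μ₀ + τ_data·x̄)/(τ₀+τ_data), with τ₀=1/σ₀² and τ_data=n/σ².
Here τ₀ = 1/20.4 = 0.049020 and τ_data = 29/107.9 = 0.268767, so τ_n = 0.317787.
Rearranging for μ₀: μ₀ = (μ_n·τ_n − τ_data·x̄)/τ₀ = (14.3096·0.317787 − 0.268767·13.6) / 0.049020 = 0.892174/0.049020 ≈ 18.2.

μ₀ = 18.2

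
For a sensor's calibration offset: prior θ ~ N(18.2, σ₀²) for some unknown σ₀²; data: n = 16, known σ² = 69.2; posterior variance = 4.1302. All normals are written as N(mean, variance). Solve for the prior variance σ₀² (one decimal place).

σ₀² = 91.7

Posterior precision equals prior precision plus data precision: 1/σ_n² = 1/σ₀² + n/σ².
So 1/σ₀² = 1/4.1302 − 16/69.2 = 0.242119 − 0.231214 = 0.010905.
Hence σ₀² = 1/0.010905 ≈ 91.7.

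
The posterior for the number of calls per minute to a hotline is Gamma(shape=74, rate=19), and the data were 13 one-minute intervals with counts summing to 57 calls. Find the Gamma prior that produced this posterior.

Gamma(shape=17, rate=6)

A Gamma(α, β) prior (rate parametrization) on a Poisson rate with n observations summing to S gives posterior Gamma(α+S, β+n).
So α = 74 − 57 = 17 and β = 19 − 13 = 6.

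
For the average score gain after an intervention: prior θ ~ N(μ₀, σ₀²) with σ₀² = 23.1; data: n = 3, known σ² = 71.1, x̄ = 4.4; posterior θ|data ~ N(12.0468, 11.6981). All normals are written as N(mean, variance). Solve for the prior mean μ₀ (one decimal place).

μ₀ = 19.5

With known observation variance, the Normal–Normal posterior has precision τ_n = τ₀ + n/σ² and mean μ_n = (τ₀μ₀ + (n/σ²)x̄)/τ_n.
Here τ₀ = 1/23.1 = 0.043290 and τ_data = 3/71.1 = 0.042194, so τ_n = 0.085484.
Rearranging for μ₀: μ₀ = (μ_n·τ_n − τ_data·x̄)/τ₀ = (12.0468·0.085484 − 0.042194·4.4) / 0.043290 = 0.844155/0.043290 ≈ 19.5.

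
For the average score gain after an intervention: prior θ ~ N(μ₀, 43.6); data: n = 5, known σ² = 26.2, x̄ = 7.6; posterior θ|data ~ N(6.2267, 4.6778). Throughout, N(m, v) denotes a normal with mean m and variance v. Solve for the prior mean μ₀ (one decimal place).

μ₀ = -5.2

The posterior mean is a precision-weighted average: μ_n = (τ₀μ₀ + τ_data·x̄)/(τ₀+τ_data), with τ₀=1/σ₀² and τ_data=n/σ².
Here τ₀ = 1/43.6 = 0.022936 and τ_data = 5/26.2 = 0.190840, so τ_n = 0.213776.
Rearranging for μ₀: μ₀ = (μ_n·τ_n − τ_data·x̄)/τ₀ = (6.2267·0.213776 − 0.190840·7.6) / 0.022936 = -0.119265/0.022936 ≈ -5.2.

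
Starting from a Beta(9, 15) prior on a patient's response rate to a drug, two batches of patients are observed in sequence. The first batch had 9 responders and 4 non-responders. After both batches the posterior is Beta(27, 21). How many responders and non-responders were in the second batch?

Sequential conjugate updates are equivalent to a single update on the pooled data, so total successes = posterior α − prior α and total failures = posterior β − prior β.
Total across both batches: 27−9=18 responders, 21−15=6 non-responders.
Subtract the first batch: 18−9=9 responders and 6−4=2 non-responders.

9 responders and 2 non-responders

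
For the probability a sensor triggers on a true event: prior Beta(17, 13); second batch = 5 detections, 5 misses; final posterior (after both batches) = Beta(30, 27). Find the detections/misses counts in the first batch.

8 detections and 9 misses

Sequential conjugate updates are equivalent to a single update on the pooled data, so total successes = posterior α − prior α and total failures = posterior β − prior β.
Total across both batches: 30−17=13 detections, 27−13=14 misses.
Subtract the second batch: 13−5=8 detections and 14−5=9 misses.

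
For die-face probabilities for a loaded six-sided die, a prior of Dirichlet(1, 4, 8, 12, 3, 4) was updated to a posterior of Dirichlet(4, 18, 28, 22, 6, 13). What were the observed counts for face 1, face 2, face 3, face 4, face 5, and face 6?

For a Dirichlet(α) prior with multinomial counts c, the posterior is Dirichlet(α + c) componentwise.
Counts are posterior − prior componentwise: 4−1=3, 18−4=14, 28−8=20, 22−12=10, 6−3=3, 13−4=9.

counts (3, 14, 20, 10, 3, 9)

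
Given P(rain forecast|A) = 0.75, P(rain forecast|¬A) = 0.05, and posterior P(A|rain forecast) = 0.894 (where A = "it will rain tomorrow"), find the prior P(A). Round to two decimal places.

P(A) = 0.36

In odds form, posterior odds = prior odds × likelihood ratio, so prior odds = posterior odds ÷ LR.
Posterior odds = 0.894/(1−0.894) = 8.4340. LR = 0.75/0.05 = 15.0000.
Prior odds = 8.4340/15.0000 = 0.5623, so P(A) = 0.5623/(1+0.5623) ≈ 0.36.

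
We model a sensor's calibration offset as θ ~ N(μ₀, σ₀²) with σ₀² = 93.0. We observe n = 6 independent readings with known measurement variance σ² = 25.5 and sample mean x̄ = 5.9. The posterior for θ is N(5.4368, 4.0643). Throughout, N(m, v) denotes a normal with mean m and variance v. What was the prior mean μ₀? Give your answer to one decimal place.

The posterior mean is a precision-weighted average: μ_n = (τ₀μ₀ + τ_data·x̄)/(τ₀+τ_data), with τ₀=1/σ₀² and τ_data=n/σ².
Here τ₀ = 1/93.0 = 0.010753 and τ_data = 6/25.5 = 0.235294, so τ_n = 0.246047.
Rearranging for μ₀: μ₀ = (μ_n·τ_n − τ_data·x̄)/τ₀ = (5.4368·0.246047 − 0.235294·5.9) / 0.010753 = -0.050526/0.010753 ≈ -4.7.

μ₀ = -4.7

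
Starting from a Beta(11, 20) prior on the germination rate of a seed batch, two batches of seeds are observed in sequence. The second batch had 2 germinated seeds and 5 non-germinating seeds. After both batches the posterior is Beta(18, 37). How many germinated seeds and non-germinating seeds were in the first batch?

5 germinated seeds and 12 non-germinating seeds

Sequential conjugate updates are equivalent to a single update on the pooled data, so total successes = posterior α − prior α and total failures = posterior β − prior β.
Total across both batches: 18−11=7 germinated seeds, 37−20=17 non-germinating seeds.
Subtract the second batch: 7−2=5 germinated seeds and 17−5=12 non-germinating seeds.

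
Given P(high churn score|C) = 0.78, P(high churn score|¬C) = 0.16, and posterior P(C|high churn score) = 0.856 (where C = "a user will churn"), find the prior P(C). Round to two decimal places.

In odds form, posterior odds = prior odds × likelihood ratio, so prior odds = posterior odds ÷ LR.
Posterior odds = 0.856/(1−0.856) = 5.9444. LR = 0.78/0.16 = 4.8750.
Prior odds = 5.9444/4.8750 = 1.2194, so P(C) = 1.2194/(1+1.2194) ≈ 0.55.

P(C) = 0.55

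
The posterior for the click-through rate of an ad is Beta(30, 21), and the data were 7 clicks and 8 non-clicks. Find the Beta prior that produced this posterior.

A Beta(α, β) prior with s successes and f failures in binomial data gives a Beta(α+s, β+f) posterior.
Subtract the data counts: 30−7=23, 21−8=13.

Beta(23, 13)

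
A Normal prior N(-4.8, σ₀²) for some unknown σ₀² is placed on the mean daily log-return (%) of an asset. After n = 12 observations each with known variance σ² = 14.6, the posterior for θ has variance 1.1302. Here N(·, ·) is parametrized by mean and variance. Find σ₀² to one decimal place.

Posterior precision equals prior precision plus data precision: 1/σ_n² = 1/σ₀² + n/σ².
So 1/σ₀² = 1/1.1302 − 12/14.6 = 0.884799 − 0.821918 = 0.062881.
Hence σ₀² = 1/0.062881 ≈ 15.9.

σ₀² = 15.9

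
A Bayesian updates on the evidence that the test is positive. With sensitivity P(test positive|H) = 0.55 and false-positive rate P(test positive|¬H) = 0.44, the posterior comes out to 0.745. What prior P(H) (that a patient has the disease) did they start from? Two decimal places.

P(H) = 0.70

Bayes' rule in odds form gives O(H|E) = O(H)·[P(E|H)/P(E|¬H)], hence O(H) = O(H|E)/LR.
Posterior odds = 0.745/(1−0.745) = 2.9216. LR = 0.55/0.44 = 1.2500.
Prior odds = 2.9216/1.2500 = 2.3373, so P(H) = 2.3373/(1+2.3373) ≈ 0.70.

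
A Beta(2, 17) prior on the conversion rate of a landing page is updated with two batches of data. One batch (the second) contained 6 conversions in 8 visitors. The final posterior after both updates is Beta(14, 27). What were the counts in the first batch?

6 conversions and 8 bounces

Because Beta–binomial updating is additive in the counts, the combined data contributed (α_post−α_prior, β_post−β_prior) successes and failures.
Total across both batches: 14−2=12 conversions, 27−17=10 bounces.
Subtract the second batch: 12−6=6 conversions and 10−2=8 bounces.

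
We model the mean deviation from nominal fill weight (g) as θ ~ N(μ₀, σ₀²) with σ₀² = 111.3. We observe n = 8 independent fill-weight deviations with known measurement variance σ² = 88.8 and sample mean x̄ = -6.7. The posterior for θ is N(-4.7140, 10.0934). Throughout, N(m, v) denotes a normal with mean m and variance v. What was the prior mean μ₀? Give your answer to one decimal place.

μ₀ = 15.2

With known observation variance, the Normal–Normal posterior has precision τ_n = τ₀ + n/σ² and mean μ_n = (τ₀μ₀ + (n/σ²)x̄)/τ_n.
Here τ₀ = 1/111.3 = 0.008985 and τ_data = 8/88.8 = 0.090090, so τ_n = 0.099075.
Rearranging for μ₀: μ₀ = (μ_n·τ_n − τ_data·x̄)/τ₀ = (-4.7140·0.099075 − 0.090090·-6.7) / 0.008985 = 0.136563/0.008985 ≈ 15.2.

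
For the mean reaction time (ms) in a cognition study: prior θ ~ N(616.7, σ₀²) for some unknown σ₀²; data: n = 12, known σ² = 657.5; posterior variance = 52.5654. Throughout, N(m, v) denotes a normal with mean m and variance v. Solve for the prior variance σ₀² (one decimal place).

σ₀² = 1293.7

For the Normal–Normal model with known σ², precisions add: τ_n = τ₀ + n/σ².
So 1/σ₀² = 1/52.5654 − 12/657.5 = 0.019024 − 0.018251 = 0.000773.
Hence σ₀² = 1/0.000773 ≈ 1293.7.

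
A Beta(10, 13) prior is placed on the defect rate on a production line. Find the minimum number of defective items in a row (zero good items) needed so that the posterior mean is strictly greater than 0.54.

After k defective items and 0 good items the posterior is Beta(10+k, 13), with mean (10+k)/(10+13+k).
Set (10+k)/(23+k) > 0.54 and solve: k > (0.54·23 − 10)/(1 − 0.54) = 5.261.
The smallest integer exceeding 5.261 is 6, and checking k=6: (16)/(29) = 0.5517 > 0.54.

k = 6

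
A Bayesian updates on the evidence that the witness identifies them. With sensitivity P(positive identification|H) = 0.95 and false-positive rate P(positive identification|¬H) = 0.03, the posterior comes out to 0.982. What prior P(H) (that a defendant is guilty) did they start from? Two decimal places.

P(H) = 0.63

Bayes' rule in odds form gives O(H|E) = O(H)·[P(E|H)/P(E|¬H)], hence O(H) = O(H|E)/LR.
Posterior odds = 0.982/(1−0.982) = 54.5556. LR = 0.95/0.03 = 31.6667.
Prior odds = 54.5556/31.6667 = 1.7228, so P(H) = 1.7228/(1+1.7228) ≈ 0.63.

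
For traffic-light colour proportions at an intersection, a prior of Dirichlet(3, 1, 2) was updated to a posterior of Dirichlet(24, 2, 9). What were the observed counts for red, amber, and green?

counts (21, 1, 7)

For a Dirichlet(α) prior with multinomial counts c, the posterior is Dirichlet(α + c) componentwise.
Counts are posterior − prior componentwise: 24−3=21, 2−1=1, 9−2=7.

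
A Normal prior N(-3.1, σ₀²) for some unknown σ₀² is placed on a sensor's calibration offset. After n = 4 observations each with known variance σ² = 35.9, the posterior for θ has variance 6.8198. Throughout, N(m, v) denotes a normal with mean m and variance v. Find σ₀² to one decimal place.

For the Normal–Normal model with known σ², precisions add: τ_n = τ₀ + n/σ².
So 1/σ₀² = 1/6.8198 − 4/35.9 = 0.146632 − 0.111421 = 0.035211.
Hence σ₀² = 1/0.035211 ≈ 28.4.

σ₀² = 28.4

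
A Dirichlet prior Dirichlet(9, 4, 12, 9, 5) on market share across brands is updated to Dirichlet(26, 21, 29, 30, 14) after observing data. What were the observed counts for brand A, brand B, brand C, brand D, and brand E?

counts (17, 17, 17, 21, 9)

For a Dirichlet(α) prior with multinomial counts c, the posterior is Dirichlet(α + c) componentwise.
Counts are posterior − prior componentwise: 26−9=17, 21−4=17, 29−12=17, 30−9=21, 14−5=9.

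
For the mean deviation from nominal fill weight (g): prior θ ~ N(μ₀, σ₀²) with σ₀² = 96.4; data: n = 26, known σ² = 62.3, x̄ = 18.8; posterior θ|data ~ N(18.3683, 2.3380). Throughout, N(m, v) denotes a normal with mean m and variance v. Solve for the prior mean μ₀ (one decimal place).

The posterior mean is a precision-weighted average: μ_n = (τ₀μ₀ + τ_data·x̄)/(τ₀+τ_data), with τ₀=1/σ₀² and τ_data=n/σ².
Here τ₀ = 1/96.4 = 0.010373 and τ_data = 26/62.3 = 0.417335, so τ_n = 0.427708.
Rearranging for μ₀: μ₀ = (μ_n·τ_n − τ_data·x̄)/τ₀ = (18.3683·0.427708 − 0.417335·18.8) / 0.010373 = 0.010371/0.010373 ≈ 1.0.

μ₀ = 1.0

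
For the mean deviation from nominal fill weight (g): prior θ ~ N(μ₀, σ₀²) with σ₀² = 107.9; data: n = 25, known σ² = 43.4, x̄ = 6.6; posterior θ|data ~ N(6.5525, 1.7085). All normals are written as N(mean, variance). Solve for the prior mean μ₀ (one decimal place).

μ₀ = 3.6

The posterior mean is a precision-weighted average: μ_n = (τ₀μ₀ + τ_data·x̄)/(τ₀+τ_data), with τ₀=1/σ₀² and τ_data=n/σ².
Here τ₀ = 1/107.9 = 0.009268 and τ_data = 25/43.4 = 0.576037, so τ_n = 0.585305.
Rearranging for μ₀: μ₀ = (μ_n·τ_n − τ_data·x̄)/τ₀ = (6.5525·0.585305 − 0.576037·6.6) / 0.009268 = 0.033367/0.009268 ≈ 3.6.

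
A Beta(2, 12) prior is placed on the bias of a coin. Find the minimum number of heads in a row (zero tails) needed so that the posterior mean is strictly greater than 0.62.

k = 18

After k heads and 0 tails the posterior is Beta(2+k, 12), with mean (2+k)/(2+12+k).
Set (2+k)/(14+k) > 0.62 and solve: k > (0.62·14 − 2)/(1 − 0.62) = 17.579.
The smallest integer exceeding 17.579 is 18.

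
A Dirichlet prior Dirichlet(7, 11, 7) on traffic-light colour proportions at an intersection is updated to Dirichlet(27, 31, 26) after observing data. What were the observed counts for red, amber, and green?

counts (20, 20, 19)

For a Dirichlet(α) prior with multinomial counts c, the posterior is Dirichlet(α + c) componentwise.
Counts are posterior − prior componentwise: 27−7=20, 31−11=20, 26−7=19.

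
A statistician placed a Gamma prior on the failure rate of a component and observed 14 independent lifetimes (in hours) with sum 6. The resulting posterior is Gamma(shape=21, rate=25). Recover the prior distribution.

Gamma(shape=7, rate=19)

For an exponential likelihood with a Gamma(α, β) prior on the rate, n observations with total T give posterior Gamma(α+n, β+T).
So α = 21 − 14 = 7 and β = 25 − 6 = 19.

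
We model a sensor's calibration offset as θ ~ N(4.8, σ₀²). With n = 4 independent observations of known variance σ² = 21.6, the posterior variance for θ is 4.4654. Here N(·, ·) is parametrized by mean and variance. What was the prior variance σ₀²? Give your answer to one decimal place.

σ₀² = 25.8

For the Normal–Normal model with known σ², precisions add: τ_n = τ₀ + n/σ².
So 1/σ₀² = 1/4.4654 − 4/21.6 = 0.223944 − 0.185185 = 0.038759.
Hence σ₀² = 1/0.038759 ≈ 25.8.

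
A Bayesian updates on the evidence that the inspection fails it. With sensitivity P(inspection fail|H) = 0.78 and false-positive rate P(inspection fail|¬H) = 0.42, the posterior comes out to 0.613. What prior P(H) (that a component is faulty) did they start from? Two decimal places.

Bayes' rule in odds form gives O(H|E) = O(H)·[P(E|H)/P(E|¬H)], hence O(H) = O(H|E)/LR.
Posterior odds = 0.613/(1−0.613) = 1.5840. LR = 0.78/0.42 = 1.8571.
Prior odds = 1.5840/1.8571 = 0.8529, so P(H) = 0.8529/(1+0.8529) ≈ 0.46.

P(H) = 0.46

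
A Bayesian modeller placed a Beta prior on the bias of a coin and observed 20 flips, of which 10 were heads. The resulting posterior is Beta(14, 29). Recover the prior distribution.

Beta is conjugate to the binomial likelihood: posterior = Beta(a+s, b+f).
So a = 14 − 10 = 4 and b = 29 − 10 = 19.

Beta(4, 19)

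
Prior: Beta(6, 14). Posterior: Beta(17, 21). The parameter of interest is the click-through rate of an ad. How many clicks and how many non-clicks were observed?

11 clicks and 7 non-clicks

Beta is conjugate to the binomial likelihood: posterior = Beta(α+s, β+f).
Match parameters: s=17−6=11, f=21−14=7.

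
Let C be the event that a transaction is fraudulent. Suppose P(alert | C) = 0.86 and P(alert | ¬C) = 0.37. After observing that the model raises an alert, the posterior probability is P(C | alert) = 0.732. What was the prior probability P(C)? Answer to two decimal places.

Bayes' rule in odds form gives O(C|E) = O(C)·[P(E|C)/P(E|¬C)], hence O(C) = O(C|E)/LR.
Posterior odds = 0.732/(1−0.732) = 2.7313. LR = 0.86/0.37 = 2.3243.
Prior odds = 2.7313/2.3243 = 1.1751, so P(C) = 1.1751/(1+1.1751) ≈ 0.54.

P(C) = 0.54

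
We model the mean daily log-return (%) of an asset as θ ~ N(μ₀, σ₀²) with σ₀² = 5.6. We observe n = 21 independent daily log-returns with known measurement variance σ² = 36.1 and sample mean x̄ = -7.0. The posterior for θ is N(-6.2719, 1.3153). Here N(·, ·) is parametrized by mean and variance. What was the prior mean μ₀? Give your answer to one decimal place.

With known observation variance, the Normal–Normal posterior has precision τ_n = τ₀ + n/σ² and mean μ_n = (τ₀μ₀ + (n/σ²)x̄)/τ_n.
Here τ₀ = 1/5.6 = 0.178571 and τ_data = 21/36.1 = 0.581717, so τ_n = 0.760288.
Rearranging for μ₀: μ₀ = (μ_n·τ_n − τ_data·x̄)/τ₀ = (-6.2719·0.760288 − 0.581717·-7.0) / 0.178571 = -0.696431/0.178571 ≈ -3.9.

μ₀ = -3.9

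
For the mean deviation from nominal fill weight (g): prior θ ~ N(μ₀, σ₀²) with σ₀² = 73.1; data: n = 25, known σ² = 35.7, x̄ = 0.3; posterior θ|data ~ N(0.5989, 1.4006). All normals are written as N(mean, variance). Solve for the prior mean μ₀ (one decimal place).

μ₀ = 15.9

The posterior mean is a precision-weighted average: μ_n = (τ₀μ₀ + τ_data·x̄)/(τ₀+τ_data), with τ₀=1/σ₀² and τ_data=n/σ².
Here τ₀ = 1/73.1 = 0.013680 and τ_data = 25/35.7 = 0.700280, so τ_n = 0.713960.
Rearranging for μ₀: μ₀ = (μ_n·τ_n − τ_data·x̄)/τ₀ = (0.5989·0.713960 − 0.700280·0.3) / 0.013680 = 0.217507/0.013680 ≈ 15.9.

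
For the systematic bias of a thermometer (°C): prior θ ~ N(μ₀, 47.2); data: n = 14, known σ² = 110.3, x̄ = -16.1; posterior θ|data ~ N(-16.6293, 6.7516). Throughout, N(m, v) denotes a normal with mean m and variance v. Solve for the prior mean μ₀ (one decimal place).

The posterior mean is a precision-weighted average: μ_n = (τ₀μ₀ + τ_data·x̄)/(τ₀+τ_data), with τ₀=1/σ₀² and τ_data=n/σ².
Here τ₀ = 1/47.2 = 0.021186 and τ_data = 14/110.3 = 0.126927, so τ_n = 0.148113.
Rearranging for μ₀: μ₀ = (μ_n·τ_n − τ_data·x̄)/τ₀ = (-16.6293·0.148113 − 0.126927·-16.1) / 0.021186 = -0.419491/0.021186 ≈ -19.8.

μ₀ = -19.8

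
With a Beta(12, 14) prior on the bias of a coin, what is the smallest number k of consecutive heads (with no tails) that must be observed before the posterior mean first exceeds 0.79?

After k heads and 0 tails the posterior is Beta(12+k, 14), with mean (12+k)/(12+14+k).
Set (12+k)/(26+k) > 0.79 and solve: k > (0.79·26 − 12)/(1 − 0.79) = 40.667.
The smallest integer exceeding 40.667 is 41.

k = 41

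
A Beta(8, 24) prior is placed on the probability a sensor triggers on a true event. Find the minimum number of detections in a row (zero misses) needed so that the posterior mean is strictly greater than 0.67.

After k detections and 0 misses the posterior is Beta(8+k, 24), with mean (8+k)/(8+24+k).
Set (8+k)/(32+k) > 0.67 and solve: k > (0.67·32 − 8)/(1 − 0.67) = 40.727.
The smallest integer exceeding 40.727 is 41, and checking k=41: (49)/(73) = 0.6712 > 0.67.

k = 41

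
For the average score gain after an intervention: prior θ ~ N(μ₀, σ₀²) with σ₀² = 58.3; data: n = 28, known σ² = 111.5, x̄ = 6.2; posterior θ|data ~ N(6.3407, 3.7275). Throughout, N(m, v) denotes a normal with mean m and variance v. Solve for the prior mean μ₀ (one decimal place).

The posterior mean is a precision-weighted average: μ_n = (τ₀μ₀ + τ_data·x̄)/(τ₀+τ_data), with τ₀=1/σ₀² and τ_data=n/σ².
Here τ₀ = 1/58.3 = 0.017153 and τ_data = 28/111.5 = 0.251121, so τ_n = 0.268274.
Rearranging for μ₀: μ₀ = (μ_n·τ_n − τ_data·x̄)/τ₀ = (6.3407·0.268274 − 0.251121·6.2) / 0.017153 = 0.144095/0.017153 ≈ 8.4.

μ₀ = 8.4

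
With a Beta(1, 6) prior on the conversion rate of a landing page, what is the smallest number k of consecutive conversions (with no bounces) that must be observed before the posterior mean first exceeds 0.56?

k = 7

After k conversions and 0 bounces the posterior is Beta(1+k, 6), with mean (1+k)/(1+6+k).
Set (1+k)/(7+k) > 0.56 and solve: k > (0.56·7 − 1)/(1 − 0.56) = 6.636.
The smallest integer exceeding 6.636 is 7.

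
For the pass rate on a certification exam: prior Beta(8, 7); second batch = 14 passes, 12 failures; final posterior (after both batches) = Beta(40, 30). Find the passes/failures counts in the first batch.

Sequential conjugate updates are equivalent to a single update on the pooled data, so total successes = posterior α − prior α and total failures = posterior β − prior β.
Total across both batches: 40−8=32 passes, 30−7=23 failures.
Subtract the second batch: 32−14=18 passes and 23−12=11 failures.

18 passes and 11 failures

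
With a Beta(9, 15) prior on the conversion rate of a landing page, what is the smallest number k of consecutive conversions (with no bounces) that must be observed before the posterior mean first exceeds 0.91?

After k conversions and 0 bounces the posterior is Beta(9+k, 15), with mean (9+k)/(9+15+k).
Set (9+k)/(24+k) > 0.91 and solve: k > (0.91·24 − 9)/(1 − 0.91) = 142.667.
The smallest integer exceeding 142.667 is 143, and checking k=143: (152)/(167) = 0.9102 > 0.91.

k = 143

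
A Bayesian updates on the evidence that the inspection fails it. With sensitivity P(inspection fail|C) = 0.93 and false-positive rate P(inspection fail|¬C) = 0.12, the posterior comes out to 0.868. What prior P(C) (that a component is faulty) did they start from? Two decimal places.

P(C) = 0.46

In odds form, posterior odds = prior odds × likelihood ratio, so prior odds = posterior odds ÷ LR.
Posterior odds = 0.868/(1−0.868) = 6.5758. LR = 0.93/0.12 = 7.7500.
Prior odds = 6.5758/7.7500 = 0.8485, so P(C) = 0.8485/(1+0.8485) ≈ 0.46.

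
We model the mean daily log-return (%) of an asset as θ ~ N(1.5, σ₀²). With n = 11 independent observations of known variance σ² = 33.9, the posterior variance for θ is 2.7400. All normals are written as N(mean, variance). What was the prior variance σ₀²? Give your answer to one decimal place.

For the Normal–Normal model with known σ², precisions add: τ_n = τ₀ + n/σ².
So 1/σ₀² = 1/2.7400 − 11/33.9 = 0.364964 − 0.324484 = 0.040480.
Hence σ₀² = 1/0.040480 ≈ 24.7.

σ₀² = 24.7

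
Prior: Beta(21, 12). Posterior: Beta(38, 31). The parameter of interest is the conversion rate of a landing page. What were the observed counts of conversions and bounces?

17 conversions and 19 bounces

Under Beta–binomial conjugacy the posterior parameters are (a+s, b+f).
Match parameters: s=38−21=17, f=31−12=19.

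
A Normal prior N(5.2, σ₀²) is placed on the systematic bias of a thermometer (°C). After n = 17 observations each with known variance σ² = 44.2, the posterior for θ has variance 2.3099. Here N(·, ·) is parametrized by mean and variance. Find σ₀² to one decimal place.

Posterior precision equals prior precision plus data precision: 1/σ_n² = 1/σ₀² + n/σ².
So 1/σ₀² = 1/2.3099 − 17/44.2 = 0.432919 − 0.384615 = 0.048304.
Hence σ₀² = 1/0.048304 ≈ 20.7.

σ₀² = 20.7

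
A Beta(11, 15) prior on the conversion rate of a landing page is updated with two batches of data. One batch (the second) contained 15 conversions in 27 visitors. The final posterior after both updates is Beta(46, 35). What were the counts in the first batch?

20 conversions and 8 bounces

Because Beta–binomial updating is additive in the counts, the combined data contributed (α_post−α_prior, β_post−β_prior) successes and failures.
Total across both batches: 46−11=35 conversions, 35−15=20 bounces.
Subtract the second batch: 35−15=20 conversions and 20−12=8 bounces.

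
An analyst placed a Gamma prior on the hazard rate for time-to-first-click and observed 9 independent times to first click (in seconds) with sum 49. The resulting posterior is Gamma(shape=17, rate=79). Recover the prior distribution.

Gamma(shape=8, rate=30)

Gamma–exponential conjugacy: posterior shape = α + n, posterior rate = β + Σtᵢ.
So α = 17 − 9 = 8 and β = 79 − 49 = 30.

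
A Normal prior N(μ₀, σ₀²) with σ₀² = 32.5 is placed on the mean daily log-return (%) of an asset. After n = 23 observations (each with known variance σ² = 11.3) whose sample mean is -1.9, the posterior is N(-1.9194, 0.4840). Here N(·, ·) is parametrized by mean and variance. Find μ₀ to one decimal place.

μ₀ = -3.2

The posterior mean is a precision-weighted average: μ_n = (τ₀μ₀ + τ_data·x̄)/(τ₀+τ_data), with τ₀=1/σ₀² and τ_data=n/σ².
Here τ₀ = 1/32.5 = 0.030769 and τ_data = 23/11.3 = 2.035398, so τ_n = 2.066167.
Rearranging for μ₀: μ₀ = (μ_n·τ_n − τ_data·x̄)/τ₀ = (-1.9194·2.066167 − 2.035398·-1.9) / 0.030769 = -0.098545/0.030769 ≈ -3.2.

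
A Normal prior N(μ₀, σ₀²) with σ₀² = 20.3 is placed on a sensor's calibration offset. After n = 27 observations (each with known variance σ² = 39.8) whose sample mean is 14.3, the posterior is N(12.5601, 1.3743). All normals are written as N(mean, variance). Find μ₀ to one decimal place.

The posterior mean is a precision-weighted average: μ_n = (τ₀μ₀ + τ_data·x̄)/(τ₀+τ_data), with τ₀=1/σ₀² and τ_data=n/σ².
Here τ₀ = 1/20.3 = 0.049261 and τ_data = 27/39.8 = 0.678392, so τ_n = 0.727653.
Rearranging for μ₀: μ₀ = (μ_n·τ_n − τ_data·x̄)/τ₀ = (12.5601·0.727653 − 0.678392·14.3) / 0.049261 = -0.561611/0.049261 ≈ -11.4.

μ₀ = -11.4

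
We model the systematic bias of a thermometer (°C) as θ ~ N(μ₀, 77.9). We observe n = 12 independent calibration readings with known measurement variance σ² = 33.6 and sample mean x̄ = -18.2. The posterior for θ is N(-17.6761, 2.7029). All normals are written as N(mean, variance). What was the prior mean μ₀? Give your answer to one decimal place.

The posterior mean is a precision-weighted average: μ_n = (τ₀μ₀ + τ_data·x̄)/(τ₀+τ_data), with τ₀=1/σ₀² and τ_data=n/σ².
Here τ₀ = 1/77.9 = 0.012837 and τ_data = 12/33.6 = 0.357143, so τ_n = 0.369980.
Rearranging for μ₀: μ₀ = (μ_n·τ_n − τ_data·x̄)/τ₀ = (-17.6761·0.369980 − 0.357143·-18.2) / 0.012837 = -0.039801/0.012837 ≈ -3.1.

μ₀ = -3.1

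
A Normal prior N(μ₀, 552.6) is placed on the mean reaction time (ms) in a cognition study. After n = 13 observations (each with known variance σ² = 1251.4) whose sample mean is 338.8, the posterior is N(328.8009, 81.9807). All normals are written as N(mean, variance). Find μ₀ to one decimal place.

μ₀ = 271.4

With known observation variance, the Normal–Normal posterior has precision τ_n = τ₀ + n/σ² and mean μ_n = (τ₀μ₀ + (n/σ²)x̄)/τ_n.
Here τ₀ = 1/552.6 = 0.001810 and τ_data = 13/1251.4 = 0.010388, so τ_n = 0.012198.
Rearranging for μ₀: μ₀ = (μ_n·τ_n − τ_data·x̄)/τ₀ = (328.8009·0.012198 − 0.010388·338.8) / 0.001810 = 0.491259/0.001810 ≈ 271.4.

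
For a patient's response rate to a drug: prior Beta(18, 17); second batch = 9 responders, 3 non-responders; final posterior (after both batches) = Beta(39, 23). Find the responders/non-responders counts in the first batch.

Sequential conjugate updates are equivalent to a single update on the pooled data, so total successes = posterior α − prior α and total failures = posterior β − prior β.
Total across both batches: 39−18=21 responders, 23−17=6 non-responders.
Subtract the second batch: 21−9=12 responders and 6−3=3 non-responders.

12 responders and 3 non-responders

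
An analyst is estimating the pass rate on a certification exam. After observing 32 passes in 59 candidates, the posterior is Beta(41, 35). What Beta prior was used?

Under Beta–binomial conjugacy the posterior parameters are (a+s, b+f).
So a = 41 − 32 = 9 and b = 35 − 27 = 8.

Beta(9, 8)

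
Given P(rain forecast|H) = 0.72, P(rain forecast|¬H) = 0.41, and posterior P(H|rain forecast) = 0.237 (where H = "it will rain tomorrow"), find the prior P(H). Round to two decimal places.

Bayes' rule in odds form gives O(H|E) = O(H)·[P(E|H)/P(E|¬H)], hence O(H) = O(H|E)/LR.
Posterior odds = 0.237/(1−0.237) = 0.3106. LR = 0.72/0.41 = 1.7561.
Prior odds = 0.3106/1.7561 = 0.1769, so P(H) = 0.1769/(1+0.1769) ≈ 0.15.

P(H) = 0.15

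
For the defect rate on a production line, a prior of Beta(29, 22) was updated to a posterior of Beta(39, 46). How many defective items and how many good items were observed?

Under Beta–binomial conjugacy the posterior parameters are (α+s, β+f).
So s = 39 − 29 = 10 and f = 46 − 22 = 24.

10 defective items and 24 good items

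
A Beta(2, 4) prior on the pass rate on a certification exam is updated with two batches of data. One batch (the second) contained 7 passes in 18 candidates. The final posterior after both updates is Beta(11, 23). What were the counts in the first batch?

2 passes and 8 failures

Sequential conjugate updates are equivalent to a single update on the pooled data, so total successes = posterior α − prior α and total failures = posterior β − prior β.
Total across both batches: 11−2=9 passes, 23−4=19 failures.
Subtract the second batch: 9−7=2 passes and 19−11=8 failures.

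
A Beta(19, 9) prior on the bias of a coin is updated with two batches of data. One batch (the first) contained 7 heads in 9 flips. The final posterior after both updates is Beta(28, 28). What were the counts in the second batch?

2 heads and 17 tails

Because Beta–binomial updating is additive in the counts, the combined data contributed (α_post−α_prior, β_post−β_prior) successes and failures.
Total across both batches: 28−19=9 heads, 28−9=19 tails.
Subtract the first batch: 9−7=2 heads and 19−2=17 tails.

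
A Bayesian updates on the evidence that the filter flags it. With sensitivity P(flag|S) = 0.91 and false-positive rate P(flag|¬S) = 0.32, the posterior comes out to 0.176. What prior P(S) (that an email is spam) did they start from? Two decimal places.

In odds form, posterior odds = prior odds × likelihood ratio, so prior odds = posterior odds ÷ LR.
Posterior odds = 0.176/(1−0.176) = 0.2136. LR = 0.91/0.32 = 2.8438.
Prior odds = 0.2136/2.8438 = 0.0751, so P(S) = 0.0751/(1+0.0751) ≈ 0.07.

P(S) = 0.07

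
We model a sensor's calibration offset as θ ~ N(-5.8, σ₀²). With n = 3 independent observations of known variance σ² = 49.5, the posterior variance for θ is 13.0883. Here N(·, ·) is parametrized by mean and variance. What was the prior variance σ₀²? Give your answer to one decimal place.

σ₀² = 63.3

Posterior precision equals prior precision plus data precision: 1/σ_n² = 1/σ₀² + n/σ².
So 1/σ₀² = 1/13.0883 − 3/49.5 = 0.076404 − 0.060606 = 0.015798.
Hence σ₀² = 1/0.015798 ≈ 63.3.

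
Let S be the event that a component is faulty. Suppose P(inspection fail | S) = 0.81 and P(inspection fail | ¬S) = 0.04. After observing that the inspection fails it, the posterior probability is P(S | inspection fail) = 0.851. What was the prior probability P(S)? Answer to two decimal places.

In odds form, posterior odds = prior odds × likelihood ratio, so prior odds = posterior odds ÷ LR.
Posterior odds = 0.851/(1−0.851) = 5.7114. LR = 0.81/0.04 = 20.2500.
Prior odds = 5.7114/20.2500 = 0.2820, so P(S) = 0.2820/(1+0.2820) ≈ 0.22.

P(S) = 0.22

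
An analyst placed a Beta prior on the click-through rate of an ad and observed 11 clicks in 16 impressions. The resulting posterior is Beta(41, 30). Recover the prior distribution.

A Beta(α, β) prior with s successes and f failures in binomial data gives a Beta(α+s, β+f) posterior.
Subtract the data counts: 41−11=30, 30−5=25.

Beta(30, 25)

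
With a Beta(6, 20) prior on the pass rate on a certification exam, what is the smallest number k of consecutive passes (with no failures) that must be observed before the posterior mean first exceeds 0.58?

After k passes and 0 failures the posterior is Beta(6+k, 20), with mean (6+k)/(6+20+k).
Set (6+k)/(26+k) > 0.58 and solve: k > (0.58·26 − 6)/(1 − 0.58) = 21.619.
The smallest integer exceeding 21.619 is 22, and checking k=22: (28)/(48) = 0.5833 > 0.58.

k = 22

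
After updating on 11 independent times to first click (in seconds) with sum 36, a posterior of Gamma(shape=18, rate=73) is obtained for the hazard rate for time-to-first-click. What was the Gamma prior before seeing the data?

Gamma(shape=7, rate=37)

For an exponential likelihood with a Gamma(α, β) prior on the rate, n observations with total T give posterior Gamma(α+n, β+T).
So α = 18 − 11 = 7 and β = 73 − 36 = 37.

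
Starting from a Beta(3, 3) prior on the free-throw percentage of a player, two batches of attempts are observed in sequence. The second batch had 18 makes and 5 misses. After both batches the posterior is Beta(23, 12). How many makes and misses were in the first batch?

Sequential conjugate updates are equivalent to a single update on the pooled data, so total successes = posterior α − prior α and total failures = posterior β − prior β.
Total across both batches: 23−3=20 makes, 12−3=9 misses.
Subtract the second batch: 20−18=2 makes and 9−5=4 misses.

2 makes and 4 misses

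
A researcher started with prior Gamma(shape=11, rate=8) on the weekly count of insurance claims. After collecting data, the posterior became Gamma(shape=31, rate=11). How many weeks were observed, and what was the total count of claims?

n = 3 weeks with total 20 claims

Gamma–Poisson conjugacy: posterior shape = α + Σxᵢ, posterior rate = β + n.
Matching: Σxᵢ = 31 − 11 = 20 and n = 11 − 8 = 3.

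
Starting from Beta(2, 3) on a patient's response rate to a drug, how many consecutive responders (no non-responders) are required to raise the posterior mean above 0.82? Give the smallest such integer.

After k responders and 0 non-responders the posterior is Beta(2+k, 3), with mean (2+k)/(2+3+k).
Set (2+k)/(5+k) > 0.82 and solve: k > (0.82·5 − 2)/(1 − 0.82) = 11.667.
The smallest integer exceeding 11.667 is 12, and checking k=12: (14)/(17) = 0.8235 > 0.82.

k = 12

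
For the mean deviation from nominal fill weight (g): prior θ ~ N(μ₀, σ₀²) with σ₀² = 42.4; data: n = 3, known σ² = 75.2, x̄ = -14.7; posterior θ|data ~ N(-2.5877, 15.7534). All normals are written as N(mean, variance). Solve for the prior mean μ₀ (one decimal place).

μ₀ = 17.9

With known observation variance, the Normal–Normal posterior has precision τ_n = τ₀ + n/σ² and mean μ_n = (τ₀μ₀ + (n/σ²)x̄)/τ_n.
Here τ₀ = 1/42.4 = 0.023585 and τ_data = 3/75.2 = 0.039894, so τ_n = 0.063479.
Rearranging for μ₀: μ₀ = (μ_n·τ_n − τ_data·x̄)/τ₀ = (-2.5877·0.063479 − 0.039894·-14.7) / 0.023585 = 0.422177/0.023585 ≈ 17.9.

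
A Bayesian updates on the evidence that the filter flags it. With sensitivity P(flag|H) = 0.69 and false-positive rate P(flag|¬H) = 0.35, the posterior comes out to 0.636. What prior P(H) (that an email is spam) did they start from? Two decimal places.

In odds form, posterior odds = prior odds × likelihood ratio, so prior odds = posterior odds ÷ LR.
Posterior odds = 0.636/(1−0.636) = 1.7473. LR = 0.69/0.35 = 1.9714.
Prior odds = 1.7473/1.9714 = 0.8863, so P(H) = 0.8863/(1+0.8863) ≈ 0.47.

P(H) = 0.47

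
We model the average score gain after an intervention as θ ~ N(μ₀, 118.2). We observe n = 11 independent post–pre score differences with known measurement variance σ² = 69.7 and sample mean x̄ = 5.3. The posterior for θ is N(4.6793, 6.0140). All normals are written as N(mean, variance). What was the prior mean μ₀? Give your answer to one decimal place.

The posterior mean is a precision-weighted average: μ_n = (τ₀μ₀ + τ_data·x̄)/(τ₀+τ_data), with τ₀=1/σ₀² and τ_data=n/σ².
Here τ₀ = 1/118.2 = 0.008460 and τ_data = 11/69.7 = 0.157819, so τ_n = 0.166279.
Rearranging for μ₀: μ₀ = (μ_n·τ_n − τ_data·x̄)/τ₀ = (4.6793·0.166279 − 0.157819·5.3) / 0.008460 = -0.058371/0.008460 ≈ -6.9.

μ₀ = -6.9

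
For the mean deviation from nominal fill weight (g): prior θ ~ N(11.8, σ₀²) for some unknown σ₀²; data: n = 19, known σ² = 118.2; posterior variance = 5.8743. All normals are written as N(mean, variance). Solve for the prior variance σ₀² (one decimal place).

Posterior precision equals prior precision plus data precision: 1/σ_n² = 1/σ₀² + n/σ².
So 1/σ₀² = 1/5.8743 − 19/118.2 = 0.170233 − 0.160745 = 0.009488.
Hence σ₀² = 1/0.009488 ≈ 105.4.

σ₀² = 105.4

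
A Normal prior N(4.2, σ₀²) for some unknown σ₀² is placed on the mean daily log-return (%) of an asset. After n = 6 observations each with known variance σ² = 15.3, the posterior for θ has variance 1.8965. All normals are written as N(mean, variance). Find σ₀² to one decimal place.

Posterior precision equals prior precision plus data precision: 1/σ_n² = 1/σ₀² + n/σ².
So 1/σ₀² = 1/1.8965 − 6/15.3 = 0.527287 − 0.392157 = 0.135130.
Hence σ₀² = 1/0.135130 ≈ 7.4.

σ₀² = 7.4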